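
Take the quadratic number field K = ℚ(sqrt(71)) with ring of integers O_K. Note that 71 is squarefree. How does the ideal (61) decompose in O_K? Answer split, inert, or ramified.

Since 71 ≢ 1 mod 4, the ring of integers is ℤ[√71] with discriminant 4·71 = 284.
61 ∤ 284, so 61 is unramified.
(71/61) = 10^30 mod 61 = 60, giving Legendre symbol -1.
(71/61) = -1, so 61 is inert.

remains prime (inert)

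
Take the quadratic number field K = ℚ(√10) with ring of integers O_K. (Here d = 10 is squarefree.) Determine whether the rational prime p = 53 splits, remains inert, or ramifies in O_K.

Since 10 ≢ 1 mod 4, the ring of integers is ℤ[√10] with discriminant 4·10 = 40.
Since gcd(53, 40) = 1 the prime 53 does not ramify.
Euler's criterion: 10^26 mod 53 = 1. Thus (10|53) = 1.
Legendre symbol 1 ⇒ 53 is split.

split — (53) = 𝔭₁𝔭₂ with 𝔭₁ ≠ 𝔭₂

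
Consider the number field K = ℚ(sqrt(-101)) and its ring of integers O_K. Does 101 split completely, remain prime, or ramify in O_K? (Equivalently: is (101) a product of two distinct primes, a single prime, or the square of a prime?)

ramified

-101 mod 4 = 3, hence disc K = 4·(-101) = -404 and O_K = ℤ[√-101].
disc(K) = -404 = 101·(-4), so p = 101 is ramified.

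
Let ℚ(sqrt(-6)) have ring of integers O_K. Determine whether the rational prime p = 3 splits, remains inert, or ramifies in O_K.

ramified — (3) = 𝔭²

-6 mod 4 = 2, hence disc K = 4·(-6) = -24 and O_K = ℤ[√-6].
3 divides disc(K) = -24, so 3 ramifies.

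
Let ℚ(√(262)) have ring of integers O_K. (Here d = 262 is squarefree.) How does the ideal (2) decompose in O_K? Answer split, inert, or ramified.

ramifies in O_K

Since 262 ≢ 1 mod 4, the ring of integers is ℤ[√262] with discriminant 4·262 = 1048.
disc(K) = 1048 = 2·524, so p = 2 is ramified.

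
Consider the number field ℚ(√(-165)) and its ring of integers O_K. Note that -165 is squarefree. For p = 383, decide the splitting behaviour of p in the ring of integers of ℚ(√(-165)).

inert — (383) stays prime in O_K

Since -165 ≢ 1 mod 4, the ring of integers is ℤ[√-165] with discriminant 4·(-165) = -660.
383 ∤ -660, so 383 is unramified.
Legendre symbol by Euler's criterion: (-165/383) ≡ (-165)^191 ≡ 382 (mod 383), i.e. (-165/383) = -1.
(-165/383) = -1, so 383 is inert.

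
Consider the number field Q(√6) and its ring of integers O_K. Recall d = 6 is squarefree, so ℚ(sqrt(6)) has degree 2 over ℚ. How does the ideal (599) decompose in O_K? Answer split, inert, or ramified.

Since 6 ≢ 1 mod 4, the ring of integers is ℤ[√6] with discriminant 4·6 = 24.
Since gcd(599, 24) = 1 the prime 599 does not ramify.
Compute (6/599) via Euler: 6^((599-1)/2) mod 599 = 1, so (6/599) = 1.
d is a quadratic residue mod p, hence 599 splits in O_K.

split — (599) = 𝔭₁𝔭₂ with 𝔭₁ ≠ 𝔭₂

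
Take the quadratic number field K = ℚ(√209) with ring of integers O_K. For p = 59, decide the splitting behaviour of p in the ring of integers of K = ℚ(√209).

inert — (59) stays prime in O_K

Since 209 ≡ 1 mod 4, the ring of integers is ℤ[(1+√209)/2] with discriminant 209.
59 ∤ 209, so 59 is unramified.
Legendre symbol by Euler's criterion: (209/59) ≡ 209^29 ≡ 58 (mod 59), i.e. (209/59) = -1.
(209/59) = -1, so 59 is inert.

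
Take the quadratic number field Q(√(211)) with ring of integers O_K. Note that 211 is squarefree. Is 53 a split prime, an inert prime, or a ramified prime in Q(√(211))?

Since 211 ≢ 1 mod 4, the ring of integers is ℤ[√211] with discriminant 4·211 = 844.
53 ∤ 844, so 53 is unramified.
Compute (211/53) via Euler: 52^((53-1)/2) mod 53 = 1, so (211/53) = 1.
(211/53) = 1, so 53 splits.

p splits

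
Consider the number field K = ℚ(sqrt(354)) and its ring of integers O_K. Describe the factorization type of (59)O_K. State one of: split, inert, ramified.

Since 354 ≢ 1 mod 4, the ring of integers is ℤ[√354] with discriminant 4·354 = 1416.
disc(K) = 1416 = 59·24, so p = 59 is ramified.

ramified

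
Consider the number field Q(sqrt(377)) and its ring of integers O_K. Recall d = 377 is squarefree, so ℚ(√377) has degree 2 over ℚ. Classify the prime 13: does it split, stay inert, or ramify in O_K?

ramified — (13) = 𝔭²

d = 377 ≡ 1 (mod 4), so O_K = ℤ[(1+√377)/2] and disc(K) = d = 377.
disc(K) = 377 = 13·29, so p = 13 is ramified.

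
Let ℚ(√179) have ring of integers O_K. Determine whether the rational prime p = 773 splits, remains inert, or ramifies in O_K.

Since 179 ≢ 1 mod 4, the ring of integers is ℤ[√179] with discriminant 4·179 = 716.
disc(K) = 716 is not divisible by 773; 773 is unramified.
Compute (179/773) via Euler: 179^((773-1)/2) mod 773 = 1, so (179/773) = 1.
d is a quadratic residue mod p, hence 773 splits in O_K.

773 splits in O_K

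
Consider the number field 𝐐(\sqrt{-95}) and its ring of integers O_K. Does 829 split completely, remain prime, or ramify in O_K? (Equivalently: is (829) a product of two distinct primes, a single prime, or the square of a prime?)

Since -95 ≡ 1 mod 4, the ring of integers is ℤ[(1+√-95)/2] with discriminant -95.
829 ∤ -95, so 829 is unramified.
Compute (-95/829) via Euler: 734^((829-1)/2) mod 829 = 828, so (-95/829) = -1.
d is a non-residue mod p, hence 829 remains inert in O_K.

inert — (829) stays prime in O_K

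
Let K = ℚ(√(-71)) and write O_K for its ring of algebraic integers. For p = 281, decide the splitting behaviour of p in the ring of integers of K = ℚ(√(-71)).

remains prime (inert)

Since -71 ≡ 1 mod 4, the ring of integers is ℤ[(1+√-71)/2] with discriminant -71.
Since gcd(281, -71) = 1 the prime 281 does not ramify.
(-71/281) = 210^140 mod 281 = 280, giving Legendre symbol -1.
Legendre symbol -1 ⇒ 281 is inert.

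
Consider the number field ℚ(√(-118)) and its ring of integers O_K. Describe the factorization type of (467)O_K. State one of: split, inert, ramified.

p splits

-118 mod 4 = 2, hence disc K = 4·(-118) = -472 and O_K = ℤ[√-118].
Since gcd(467, -472) = 1 the prime 467 does not ramify.
(-118/467) = 349^233 mod 467 = 1, giving Legendre symbol 1.
Legendre symbol 1 ⇒ 467 is split.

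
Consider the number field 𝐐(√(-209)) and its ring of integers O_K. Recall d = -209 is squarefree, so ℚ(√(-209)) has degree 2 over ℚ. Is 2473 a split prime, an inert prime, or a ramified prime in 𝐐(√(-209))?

Since -209 ≢ 1 mod 4, the ring of integers is ℤ[√-209] with discriminant 4·(-209) = -836.
disc(K) = -836 is not divisible by 2473; 2473 is unramified.
(-209/2473) = 2264^1236 mod 2473 = 2472, giving Legendre symbol -1.
d is a non-residue mod p, hence 2473 remains inert in O_K.

p is inert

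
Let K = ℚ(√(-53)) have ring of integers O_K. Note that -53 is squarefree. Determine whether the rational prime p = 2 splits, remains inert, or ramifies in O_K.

p ramifies

Since -53 ≢ 1 mod 4, the ring of integers is ℤ[√-53] with discriminant 4·(-53) = -212.
2 divides disc(K) = -212, so 2 ramifies.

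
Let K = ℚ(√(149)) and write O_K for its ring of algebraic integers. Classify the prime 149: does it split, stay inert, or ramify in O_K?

149 is ramified

149 mod 4 = 1, hence disc K = 149 and O_K = ℤ[(1+√149)/2].
149 divides disc(K) = 149, so 149 ramifies.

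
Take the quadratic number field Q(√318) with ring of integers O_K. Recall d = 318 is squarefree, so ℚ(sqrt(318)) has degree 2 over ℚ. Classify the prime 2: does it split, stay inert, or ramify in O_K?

Since 318 ≢ 1 mod 4, the ring of integers is ℤ[√318] with discriminant 4·318 = 1272.
2 divides disc(K) = 1272, so 2 ramifies.

p ramifies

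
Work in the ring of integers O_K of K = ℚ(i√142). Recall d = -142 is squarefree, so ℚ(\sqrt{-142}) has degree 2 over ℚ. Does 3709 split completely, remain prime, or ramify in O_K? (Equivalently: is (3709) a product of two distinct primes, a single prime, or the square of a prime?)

-142 mod 4 = 2, hence disc K = 4·(-142) = -568 and O_K = ℤ[√-142].
Since gcd(3709, -568) = 1 the prime 3709 does not ramify.
Euler's criterion: (-142)^1854 mod 3709 = 1. Thus (-142|3709) = 1.
d is a quadratic residue mod p, hence 3709 splits in O_K.

p splits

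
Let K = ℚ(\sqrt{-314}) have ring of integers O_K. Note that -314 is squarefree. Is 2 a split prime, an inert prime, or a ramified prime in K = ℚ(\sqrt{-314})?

ramified — (2) = 𝔭²

-314 mod 4 = 2, hence disc K = 4·(-314) = -1256 and O_K = ℤ[√-314].
disc(K) = -1256 = 2·(-628), so p = 2 is ramified.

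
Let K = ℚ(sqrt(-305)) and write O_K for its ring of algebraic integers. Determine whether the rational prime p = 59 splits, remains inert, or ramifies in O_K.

d = -305 ≡ 3 (mod 4), so O_K = ℤ[√-305] and disc(K) = 4d = -1220.
disc(K) = -1220 is not divisible by 59; 59 is unramified.
Compute (-305/59) via Euler: 49^((59-1)/2) mod 59 = 1, so (-305/59) = 1.
Legendre symbol 1 ⇒ 59 is split.

p splits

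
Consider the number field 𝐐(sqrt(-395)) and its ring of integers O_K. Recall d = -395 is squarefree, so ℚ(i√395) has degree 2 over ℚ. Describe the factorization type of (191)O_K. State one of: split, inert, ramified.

191 remains inert

d = -395 ≡ 1 (mod 4), so O_K = ℤ[(1+√-395)/2] and disc(K) = d = -395.
Since gcd(191, -395) = 1 the prime 191 does not ramify.
(-395/191) = 178^95 mod 191 = 190, giving Legendre symbol -1.
(-395/191) = -1, so 191 is inert.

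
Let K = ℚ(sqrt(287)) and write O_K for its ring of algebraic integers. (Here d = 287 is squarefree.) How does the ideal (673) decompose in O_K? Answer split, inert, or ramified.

673 remains inert

d = 287 ≡ 3 (mod 4), so O_K = ℤ[√287] and disc(K) = 4d = 1148.
673 ∤ 1148, so 673 is unramified.
Legendre symbol by Euler's criterion: (287/673) ≡ 287^336 ≡ 672 (mod 673), i.e. (287/673) = -1.
d is a non-residue mod p, hence 673 remains inert in O_K.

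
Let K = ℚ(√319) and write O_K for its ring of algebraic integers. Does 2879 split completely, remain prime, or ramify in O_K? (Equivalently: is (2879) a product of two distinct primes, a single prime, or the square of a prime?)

d = 319 ≡ 3 (mod 4), so O_K = ℤ[√319] and disc(K) = 4d = 1276.
disc(K) = 1276 is not divisible by 2879; 2879 is unramified.
Legendre symbol by Euler's criterion: (319/2879) ≡ 319^1439 ≡ 2878 (mod 2879), i.e. (319/2879) = -1.
Legendre symbol -1 ⇒ 2879 is inert.

2879 remains inert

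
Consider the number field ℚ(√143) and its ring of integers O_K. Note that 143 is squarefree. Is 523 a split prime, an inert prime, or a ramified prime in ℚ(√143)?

split — (523) = 𝔭₁𝔭₂ with 𝔭₁ ≠ 𝔭₂

d = 143 ≡ 3 (mod 4), so O_K = ℤ[√143] and disc(K) = 4d = 572.
disc(K) = 572 is not divisible by 523; 523 is unramified.
Euler's criterion: 143^261 mod 523 = 1. Thus (143|523) = 1.
Legendre symbol 1 ⇒ 523 is split.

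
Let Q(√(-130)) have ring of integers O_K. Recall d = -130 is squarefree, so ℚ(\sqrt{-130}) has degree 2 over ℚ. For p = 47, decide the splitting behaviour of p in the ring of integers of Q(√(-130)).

p is inert

d = -130 ≡ 2 (mod 4), so O_K = ℤ[√-130] and disc(K) = 4d = -520.
disc(K) = -520 is not divisible by 47; 47 is unramified.
Euler's criterion: (-130)^23 mod 47 = 46. Thus (-130|47) = -1.
Legendre symbol -1 ⇒ 47 is inert.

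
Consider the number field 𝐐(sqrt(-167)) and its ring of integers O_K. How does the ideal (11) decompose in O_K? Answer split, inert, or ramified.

11 splits in O_K

Since -167 ≡ 1 mod 4, the ring of integers is ℤ[(1+√-167)/2] with discriminant -167.
11 ∤ -167, so 11 is unramified.
Legendre symbol by Euler's criterion: (-167/11) ≡ (-167)^5 ≡ 1 (mod 11), i.e. (-167/11) = 1.
Legendre symbol 1 ⇒ 11 is split.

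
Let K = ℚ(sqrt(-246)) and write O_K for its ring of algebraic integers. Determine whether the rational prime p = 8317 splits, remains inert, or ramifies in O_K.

p splits

-246 mod 4 = 2, hence disc K = 4·(-246) = -984 and O_K = ℤ[√-246].
disc(K) = -984 is not divisible by 8317; 8317 is unramified.
Euler's criterion: (-246)^4158 mod 8317 = 1. Thus (-246|8317) = 1.
d is a quadratic residue mod p, hence 8317 splits in O_K.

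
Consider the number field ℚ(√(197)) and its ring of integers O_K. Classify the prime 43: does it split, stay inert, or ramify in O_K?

Since 197 ≡ 1 mod 4, the ring of integers is ℤ[(1+√197)/2] with discriminant 197.
Since gcd(43, 197) = 1 the prime 43 does not ramify.
(197/43) = 25^21 mod 43 = 1, giving Legendre symbol 1.
(197/43) = 1, so 43 splits.

split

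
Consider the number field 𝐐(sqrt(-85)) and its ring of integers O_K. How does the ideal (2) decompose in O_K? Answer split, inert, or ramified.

d = -85 ≡ 3 (mod 4), so O_K = ℤ[√-85] and disc(K) = 4d = -340.
Ramification test: 2 | -340. The prime 2 ramifies in K.

ramifies in O_K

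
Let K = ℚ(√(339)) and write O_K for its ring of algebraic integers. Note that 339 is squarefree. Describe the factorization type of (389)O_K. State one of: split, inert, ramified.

d = 339 ≡ 3 (mod 4), so O_K = ℤ[√339] and disc(K) = 4d = 1356.
389 ∤ 1356, so 389 is unramified.
(339/389) = 339^194 mod 389 = 388, giving Legendre symbol -1.
(339/389) = -1, so 389 is inert.

inert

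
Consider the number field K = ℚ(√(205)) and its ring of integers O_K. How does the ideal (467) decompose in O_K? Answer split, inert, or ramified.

d = 205 ≡ 1 (mod 4), so O_K = ℤ[(1+√205)/2] and disc(K) = d = 205.
Since gcd(467, 205) = 1 the prime 467 does not ramify.
(205/467) = 205^233 mod 467 = 466, giving Legendre symbol -1.
d is a non-residue mod p, hence 467 remains inert in O_K.

remains prime (inert)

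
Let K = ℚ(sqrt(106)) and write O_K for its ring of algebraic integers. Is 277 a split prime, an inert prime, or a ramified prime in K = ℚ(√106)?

p splits

Since 106 ≢ 1 mod 4, the ring of integers is ℤ[√106] with discriminant 4·106 = 424.
disc(K) = 424 is not divisible by 277; 277 is unramified.
(106/277) = 106^138 mod 277 = 1, giving Legendre symbol 1.
d is a quadratic residue mod p, hence 277 splits in O_K.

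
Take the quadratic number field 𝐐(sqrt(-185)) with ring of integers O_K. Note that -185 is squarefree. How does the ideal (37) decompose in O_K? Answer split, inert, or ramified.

-185 mod 4 = 3, hence disc K = 4·(-185) = -740 and O_K = ℤ[√-185].
Ramification test: 37 | -740. The prime 37 ramifies in K.

37 is ramified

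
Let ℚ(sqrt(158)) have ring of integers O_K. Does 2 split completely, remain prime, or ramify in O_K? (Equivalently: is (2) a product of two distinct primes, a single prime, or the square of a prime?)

d = 158 ≡ 2 (mod 4), so O_K = ℤ[√158] and disc(K) = 4d = 632.
Ramification test: 2 | 632. The prime 2 ramifies in K.

p ramifies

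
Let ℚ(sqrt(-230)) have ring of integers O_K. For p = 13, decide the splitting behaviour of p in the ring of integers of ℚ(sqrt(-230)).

Since -230 ≢ 1 mod 4, the ring of integers is ℤ[√-230] with discriminant 4·(-230) = -920.
disc(K) = -920 is not divisible by 13; 13 is unramified.
Compute (-230/13) via Euler: 4^((13-1)/2) mod 13 = 1, so (-230/13) = 1.
Legendre symbol 1 ⇒ 13 is split.

13 splits in O_K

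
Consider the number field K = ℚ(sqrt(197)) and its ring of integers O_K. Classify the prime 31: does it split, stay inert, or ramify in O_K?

Since 197 ≡ 1 mod 4, the ring of integers is ℤ[(1+√197)/2] with discriminant 197.
Since gcd(31, 197) = 1 the prime 31 does not ramify.
(197/31) = 11^15 mod 31 = 30, giving Legendre symbol -1.
d is a non-residue mod p, hence 31 remains inert in O_K.

remains prime (inert)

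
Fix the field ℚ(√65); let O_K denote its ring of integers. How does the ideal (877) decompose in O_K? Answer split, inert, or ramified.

split

d = 65 ≡ 1 (mod 4), so O_K = ℤ[(1+√65)/2] and disc(K) = d = 65.
877 ∤ 65, so 877 is unramified.
(65/877) = 65^438 mod 877 = 1, giving Legendre symbol 1.
(65/877) = 1, so 877 splits.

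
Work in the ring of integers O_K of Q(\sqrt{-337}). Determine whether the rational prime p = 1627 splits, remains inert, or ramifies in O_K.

split

Since -337 ≢ 1 mod 4, the ring of integers is ℤ[√-337] with discriminant 4·(-337) = -1348.
Since gcd(1627, -1348) = 1 the prime 1627 does not ramify.
Euler's criterion: (-337)^813 mod 1627 = 1. Thus (-337|1627) = 1.
Legendre symbol 1 ⇒ 1627 is split.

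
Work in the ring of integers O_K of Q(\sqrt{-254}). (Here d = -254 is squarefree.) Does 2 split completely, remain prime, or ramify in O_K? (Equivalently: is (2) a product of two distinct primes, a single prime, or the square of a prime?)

ramified — (2) = 𝔭²

-254 mod 4 = 2, hence disc K = 4·(-254) = -1016 and O_K = ℤ[√-254].
Ramification test: 2 | -1016. The prime 2 ramifies in K.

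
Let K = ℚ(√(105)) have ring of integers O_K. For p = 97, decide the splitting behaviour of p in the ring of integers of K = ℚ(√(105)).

105 mod 4 = 1, hence disc K = 105 and O_K = ℤ[(1+√105)/2].
97 ∤ 105, so 97 is unramified.
Euler's criterion: 105^48 mod 97 = 1. Thus (105|97) = 1.
(105/97) = 1, so 97 splits.

p splits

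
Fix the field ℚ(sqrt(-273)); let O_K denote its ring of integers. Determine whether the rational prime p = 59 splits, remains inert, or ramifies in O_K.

-273 mod 4 = 3, hence disc K = 4·(-273) = -1092 and O_K = ℤ[√-273].
Since gcd(59, -1092) = 1 the prime 59 does not ramify.
Euler's criterion: (-273)^29 mod 59 = 1. Thus (-273|59) = 1.
(-273/59) = 1, so 59 splits.

splits completely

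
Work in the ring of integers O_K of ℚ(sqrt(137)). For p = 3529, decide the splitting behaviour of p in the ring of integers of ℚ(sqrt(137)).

p is inert

137 mod 4 = 1, hence disc K = 137 and O_K = ℤ[(1+√137)/2].
3529 ∤ 137, so 3529 is unramified.
Legendre symbol by Euler's criterion: (137/3529) ≡ 137^1764 ≡ 3528 (mod 3529), i.e. (137/3529) = -1.
(137/3529) = -1, so 3529 is inert.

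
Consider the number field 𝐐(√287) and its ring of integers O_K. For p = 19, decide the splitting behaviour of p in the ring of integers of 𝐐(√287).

287 mod 4 = 3, hence disc K = 4·287 = 1148 and O_K = ℤ[√287].
19 ∤ 1148, so 19 is unramified.
Euler's criterion: 287^9 mod 19 = 18. Thus (287|19) = -1.
(287/19) = -1, so 19 is inert.

inert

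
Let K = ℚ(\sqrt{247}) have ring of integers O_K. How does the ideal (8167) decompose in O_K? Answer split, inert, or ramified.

d = 247 ≡ 3 (mod 4), so O_K = ℤ[√247] and disc(K) = 4d = 988.
Since gcd(8167, 988) = 1 the prime 8167 does not ramify.
Euler's criterion: 247^4083 mod 8167 = 8166. Thus (247|8167) = -1.
(247/8167) = -1, so 8167 is inert.

8167 remains inert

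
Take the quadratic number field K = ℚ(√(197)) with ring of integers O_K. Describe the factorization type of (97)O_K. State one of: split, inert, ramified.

197 mod 4 = 1, hence disc K = 197 and O_K = ℤ[(1+√197)/2].
Since gcd(97, 197) = 1 the prime 97 does not ramify.
Euler's criterion: 197^48 mod 97 = 1. Thus (197|97) = 1.
Legendre symbol 1 ⇒ 97 is split.

split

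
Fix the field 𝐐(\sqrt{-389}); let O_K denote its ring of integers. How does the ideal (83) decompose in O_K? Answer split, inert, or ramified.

83 splits in O_K

-389 mod 4 = 3, hence disc K = 4·(-389) = -1556 and O_K = ℤ[√-389].
83 ∤ -1556, so 83 is unramified.
Compute (-389/83) via Euler: 26^((83-1)/2) mod 83 = 1, so (-389/83) = 1.
Legendre symbol 1 ⇒ 83 is split.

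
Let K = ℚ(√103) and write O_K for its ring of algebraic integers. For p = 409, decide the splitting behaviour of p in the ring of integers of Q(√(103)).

103 mod 4 = 3, hence disc K = 4·103 = 412 and O_K = ℤ[√103].
409 ∤ 412, so 409 is unramified.
Euler's criterion: 103^204 mod 409 = 1. Thus (103|409) = 1.
(103/409) = 1, so 409 splits.

p splits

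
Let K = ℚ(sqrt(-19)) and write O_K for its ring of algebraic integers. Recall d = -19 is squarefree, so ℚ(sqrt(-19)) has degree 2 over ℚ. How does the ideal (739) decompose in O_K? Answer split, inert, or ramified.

d = -19 ≡ 1 (mod 4), so O_K = ℤ[(1+√-19)/2] and disc(K) = d = -19.
Since gcd(739, -19) = 1 the prime 739 does not ramify.
Legendre symbol by Euler's criterion: (-19/739) ≡ (-19)^369 ≡ 1 (mod 739), i.e. (-19/739) = 1.
d is a quadratic residue mod p, hence 739 splits in O_K.

split — (739) = 𝔭₁𝔭₂ with 𝔭₁ ≠ 𝔭₂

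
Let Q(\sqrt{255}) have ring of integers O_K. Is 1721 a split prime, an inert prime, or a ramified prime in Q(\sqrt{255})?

inert

Since 255 ≢ 1 mod 4, the ring of integers is ℤ[√255] with discriminant 4·255 = 1020.
disc(K) = 1020 is not divisible by 1721; 1721 is unramified.
Legendre symbol by Euler's criterion: (255/1721) ≡ 255^860 ≡ 1720 (mod 1721), i.e. (255/1721) = -1.
(255/1721) = -1, so 1721 is inert.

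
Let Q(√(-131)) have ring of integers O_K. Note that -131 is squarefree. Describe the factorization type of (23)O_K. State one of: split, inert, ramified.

p is inert

d = -131 ≡ 1 (mod 4), so O_K = ℤ[(1+√-131)/2] and disc(K) = d = -131.
disc(K) = -131 is not divisible by 23; 23 is unramified.
Compute (-131/23) via Euler: 7^((23-1)/2) mod 23 = 22, so (-131/23) = -1.
(-131/23) = -1, so 23 is inert.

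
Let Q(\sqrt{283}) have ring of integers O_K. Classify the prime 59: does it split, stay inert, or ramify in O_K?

d = 283 ≡ 3 (mod 4), so O_K = ℤ[√283] and disc(K) = 4d = 1132.
59 ∤ 1132, so 59 is unramified.
Legendre symbol by Euler's criterion: (283/59) ≡ 283^29 ≡ 58 (mod 59), i.e. (283/59) = -1.
(283/59) = -1, so 59 is inert.

p is inert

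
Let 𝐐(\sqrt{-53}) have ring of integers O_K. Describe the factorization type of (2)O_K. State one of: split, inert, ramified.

Since -53 ≢ 1 mod 4, the ring of integers is ℤ[√-53] with discriminant 4·(-53) = -212.
disc(K) = -212 = 2·(-106), so p = 2 is ramified.

ramifies in O_K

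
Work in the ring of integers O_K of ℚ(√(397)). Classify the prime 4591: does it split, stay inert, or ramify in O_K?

Since 397 ≡ 1 mod 4, the ring of integers is ℤ[(1+√397)/2] with discriminant 397.
Since gcd(4591, 397) = 1 the prime 4591 does not ramify.
(397/4591) = 397^2295 mod 4591 = 1, giving Legendre symbol 1.
Legendre symbol 1 ⇒ 4591 is split.

p splits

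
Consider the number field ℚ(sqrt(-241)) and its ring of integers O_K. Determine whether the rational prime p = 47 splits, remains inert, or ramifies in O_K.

47 remains inert

-241 mod 4 = 3, hence disc K = 4·(-241) = -964 and O_K = ℤ[√-241].
disc(K) = -964 is not divisible by 47; 47 is unramified.
(-241/47) = 41^23 mod 47 = 46, giving Legendre symbol -1.
(-241/47) = -1, so 47 is inert.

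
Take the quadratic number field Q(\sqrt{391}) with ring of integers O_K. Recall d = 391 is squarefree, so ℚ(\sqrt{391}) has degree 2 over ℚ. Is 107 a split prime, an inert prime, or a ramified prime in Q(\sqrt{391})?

d = 391 ≡ 3 (mod 4), so O_K = ℤ[√391] and disc(K) = 4d = 1564.
disc(K) = 1564 is not divisible by 107; 107 is unramified.
Legendre symbol by Euler's criterion: (391/107) ≡ 391^53 ≡ 106 (mod 107), i.e. (391/107) = -1.
Legendre symbol -1 ⇒ 107 is inert.

107 remains inert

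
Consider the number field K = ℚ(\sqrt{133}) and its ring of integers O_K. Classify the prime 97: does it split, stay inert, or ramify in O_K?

p splits

133 mod 4 = 1, hence disc K = 133 and O_K = ℤ[(1+√133)/2].
97 ∤ 133, so 97 is unramified.
Euler's criterion: 133^48 mod 97 = 1. Thus (133|97) = 1.
(133/97) = 1, so 97 splits.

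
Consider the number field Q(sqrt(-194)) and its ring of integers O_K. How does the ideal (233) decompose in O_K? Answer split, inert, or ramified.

Since -194 ≢ 1 mod 4, the ring of integers is ℤ[√-194] with discriminant 4·(-194) = -776.
Since gcd(233, -776) = 1 the prime 233 does not ramify.
(-194/233) = 39^116 mod 233 = 232, giving Legendre symbol -1.
(-194/233) = -1, so 233 is inert.

p is inert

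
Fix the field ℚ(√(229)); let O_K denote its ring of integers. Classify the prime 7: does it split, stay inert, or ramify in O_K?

inert

Since 229 ≡ 1 mod 4, the ring of integers is ℤ[(1+√229)/2] with discriminant 229.
7 ∤ 229, so 7 is unramified.
Euler's criterion: 229^3 mod 7 = 6. Thus (229|7) = -1.
d is a non-residue mod p, hence 7 remains inert in O_K.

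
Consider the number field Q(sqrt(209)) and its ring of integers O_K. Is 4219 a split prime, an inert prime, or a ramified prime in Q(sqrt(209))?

Since 209 ≡ 1 mod 4, the ring of integers is ℤ[(1+√209)/2] with discriminant 209.
disc(K) = 209 is not divisible by 4219; 4219 is unramified.
Euler's criterion: 209^2109 mod 4219 = 4218. Thus (209|4219) = -1.
Legendre symbol -1 ⇒ 4219 is inert.

inert — (4219) stays prime in O_K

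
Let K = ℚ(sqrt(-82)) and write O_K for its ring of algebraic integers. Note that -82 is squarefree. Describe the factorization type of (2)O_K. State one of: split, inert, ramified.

ramifies in O_K

Since -82 ≢ 1 mod 4, the ring of integers is ℤ[√-82] with discriminant 4·(-82) = -328.
disc(K) = -328 = 2·(-164), so p = 2 is ramified.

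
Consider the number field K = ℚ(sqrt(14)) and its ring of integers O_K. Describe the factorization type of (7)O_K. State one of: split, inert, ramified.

Since 14 ≢ 1 mod 4, the ring of integers is ℤ[√14] with discriminant 4·14 = 56.
7 divides disc(K) = 56, so 7 ramifies.

ramifies in O_K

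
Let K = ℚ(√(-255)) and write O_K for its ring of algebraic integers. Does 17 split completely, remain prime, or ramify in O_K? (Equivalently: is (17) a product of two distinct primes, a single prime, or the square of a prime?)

d = -255 ≡ 1 (mod 4), so O_K = ℤ[(1+√-255)/2] and disc(K) = d = -255.
Ramification test: 17 | -255. The prime 17 ramifies in K.

ramified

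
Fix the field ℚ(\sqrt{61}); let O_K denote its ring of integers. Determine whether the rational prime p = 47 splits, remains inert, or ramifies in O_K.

61 mod 4 = 1, hence disc K = 61 and O_K = ℤ[(1+√61)/2].
47 ∤ 61, so 47 is unramified.
(61/47) = 14^23 mod 47 = 1, giving Legendre symbol 1.
(61/47) = 1, so 47 splits.

47 splits in O_K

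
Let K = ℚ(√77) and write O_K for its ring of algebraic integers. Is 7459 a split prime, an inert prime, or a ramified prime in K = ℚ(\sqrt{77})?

Since 77 ≡ 1 mod 4, the ring of integers is ℤ[(1+√77)/2] with discriminant 77.
7459 ∤ 77, so 7459 is unramified.
Euler's criterion: 77^3729 mod 7459 = 1. Thus (77|7459) = 1.
(77/7459) = 1, so 7459 splits.

splits completely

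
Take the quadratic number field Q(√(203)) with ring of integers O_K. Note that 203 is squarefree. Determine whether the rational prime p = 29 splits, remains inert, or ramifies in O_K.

203 mod 4 = 3, hence disc K = 4·203 = 812 and O_K = ℤ[√203].
Ramification test: 29 | 812. The prime 29 ramifies in K.

29 is ramified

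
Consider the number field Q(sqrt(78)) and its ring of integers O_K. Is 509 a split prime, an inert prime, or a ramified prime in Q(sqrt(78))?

inert

Since 78 ≢ 1 mod 4, the ring of integers is ℤ[√78] with discriminant 4·78 = 312.
509 ∤ 312, so 509 is unramified.
Euler's criterion: 78^254 mod 509 = 508. Thus (78|509) = -1.
Legendre symbol -1 ⇒ 509 is inert.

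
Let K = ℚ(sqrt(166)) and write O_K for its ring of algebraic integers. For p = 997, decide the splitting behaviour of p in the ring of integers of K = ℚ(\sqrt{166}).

inert — (997) stays prime in O_K

d = 166 ≡ 2 (mod 4), so O_K = ℤ[√166] and disc(K) = 4d = 664.
997 ∤ 664, so 997 is unramified.
(166/997) = 166^498 mod 997 = 996, giving Legendre symbol -1.
d is a non-residue mod p, hence 997 remains inert in O_K.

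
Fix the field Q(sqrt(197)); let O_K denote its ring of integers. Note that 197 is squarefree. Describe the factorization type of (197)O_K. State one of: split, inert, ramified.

d = 197 ≡ 1 (mod 4), so O_K = ℤ[(1+√197)/2] and disc(K) = d = 197.
Ramification test: 197 | 197. The prime 197 ramifies in K.

197 is ramified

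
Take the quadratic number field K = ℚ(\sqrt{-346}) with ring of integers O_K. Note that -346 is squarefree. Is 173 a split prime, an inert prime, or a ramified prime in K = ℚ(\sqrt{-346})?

Since -346 ≢ 1 mod 4, the ring of integers is ℤ[√-346] with discriminant 4·(-346) = -1384.
173 divides disc(K) = -1384, so 173 ramifies.

p ramifies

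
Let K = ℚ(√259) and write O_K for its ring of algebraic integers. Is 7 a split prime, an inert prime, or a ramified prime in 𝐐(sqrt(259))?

ramified — (7) = 𝔭²

d = 259 ≡ 3 (mod 4), so O_K = ℤ[√259] and disc(K) = 4d = 1036.
Ramification test: 7 | 1036. The prime 7 ramifies in K.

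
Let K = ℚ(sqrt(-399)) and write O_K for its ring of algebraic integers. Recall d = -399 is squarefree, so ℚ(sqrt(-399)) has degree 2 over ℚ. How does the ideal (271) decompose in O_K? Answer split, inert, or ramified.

remains prime (inert)

Since -399 ≡ 1 mod 4, the ring of integers is ℤ[(1+√-399)/2] with discriminant -399.
disc(K) = -399 is not divisible by 271; 271 is unramified.
Euler's criterion: (-399)^135 mod 271 = 270. Thus (-399|271) = -1.
(-399/271) = -1, so 271 is inert.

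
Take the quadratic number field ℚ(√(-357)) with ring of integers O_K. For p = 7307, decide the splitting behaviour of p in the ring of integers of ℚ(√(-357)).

p splits

-357 mod 4 = 3, hence disc K = 4·(-357) = -1428 and O_K = ℤ[√-357].
Since gcd(7307, -1428) = 1 the prime 7307 does not ramify.
Compute (-357/7307) via Euler: 6950^((7307-1)/2) mod 7307 = 1, so (-357/7307) = 1.
d is a quadratic residue mod p, hence 7307 splits in O_K.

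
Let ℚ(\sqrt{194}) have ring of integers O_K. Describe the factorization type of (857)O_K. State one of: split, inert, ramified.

d = 194 ≡ 2 (mod 4), so O_K = ℤ[√194] and disc(K) = 4d = 776.
857 ∤ 776, so 857 is unramified.
Compute (194/857) via Euler: 194^((857-1)/2) mod 857 = 1, so (194/857) = 1.
(194/857) = 1, so 857 splits.

split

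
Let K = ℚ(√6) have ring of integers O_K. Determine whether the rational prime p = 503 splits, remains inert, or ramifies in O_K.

splits completely

d = 6 ≡ 2 (mod 4), so O_K = ℤ[√6] and disc(K) = 4d = 24.
Since gcd(503, 24) = 1 the prime 503 does not ramify.
Compute (6/503) via Euler: 6^((503-1)/2) mod 503 = 1, so (6/503) = 1.
d is a quadratic residue mod p, hence 503 splits in O_K.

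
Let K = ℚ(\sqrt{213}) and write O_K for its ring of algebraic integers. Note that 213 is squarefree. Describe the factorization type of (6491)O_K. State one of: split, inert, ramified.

d = 213 ≡ 1 (mod 4), so O_K = ℤ[(1+√213)/2] and disc(K) = d = 213.
Since gcd(6491, 213) = 1 the prime 6491 does not ramify.
Legendre symbol by Euler's criterion: (213/6491) ≡ 213^3245 ≡ 6490 (mod 6491), i.e. (213/6491) = -1.
(213/6491) = -1, so 6491 is inert.

6491 remains inert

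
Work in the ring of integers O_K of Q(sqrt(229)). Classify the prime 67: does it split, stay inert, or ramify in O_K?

229 mod 4 = 1, hence disc K = 229 and O_K = ℤ[(1+√229)/2].
67 ∤ 229, so 67 is unramified.
Compute (229/67) via Euler: 28^((67-1)/2) mod 67 = 66, so (229/67) = -1.
d is a non-residue mod p, hence 67 remains inert in O_K.

remains prime (inert)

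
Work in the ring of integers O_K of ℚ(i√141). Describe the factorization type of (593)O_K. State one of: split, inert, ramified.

-141 mod 4 = 3, hence disc K = 4·(-141) = -564 and O_K = ℤ[√-141].
593 ∤ -564, so 593 is unramified.
Euler's criterion: (-141)^296 mod 593 = 1. Thus (-141|593) = 1.
d is a quadratic residue mod p, hence 593 splits in O_K.

split — (593) = 𝔭₁𝔭₂ with 𝔭₁ ≠ 𝔭₂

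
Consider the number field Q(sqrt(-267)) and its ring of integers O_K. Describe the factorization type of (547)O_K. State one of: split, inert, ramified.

p is inert

Since -267 ≡ 1 mod 4, the ring of integers is ℤ[(1+√-267)/2] with discriminant -267.
547 ∤ -267, so 547 is unramified.
(-267/547) = 280^273 mod 547 = 546, giving Legendre symbol -1.
Legendre symbol -1 ⇒ 547 is inert.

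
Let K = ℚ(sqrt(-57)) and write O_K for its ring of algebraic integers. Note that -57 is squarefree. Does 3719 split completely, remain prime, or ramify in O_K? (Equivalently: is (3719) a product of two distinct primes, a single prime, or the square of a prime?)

d = -57 ≡ 3 (mod 4), so O_K = ℤ[√-57] and disc(K) = 4d = -228.
3719 ∤ -228, so 3719 is unramified.
Euler's criterion: (-57)^1859 mod 3719 = 3718. Thus (-57|3719) = -1.
d is a non-residue mod p, hence 3719 remains inert in O_K.

p is inert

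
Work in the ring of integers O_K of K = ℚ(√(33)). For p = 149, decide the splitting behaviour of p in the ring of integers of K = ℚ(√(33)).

149 splits in O_K

d = 33 ≡ 1 (mod 4), so O_K = ℤ[(1+√33)/2] and disc(K) = d = 33.
149 ∤ 33, so 149 is unramified.
Legendre symbol by Euler's criterion: (33/149) ≡ 33^74 ≡ 1 (mod 149), i.e. (33/149) = 1.
d is a quadratic residue mod p, hence 149 splits in O_K.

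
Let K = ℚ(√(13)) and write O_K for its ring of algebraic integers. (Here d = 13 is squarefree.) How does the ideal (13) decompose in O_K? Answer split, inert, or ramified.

Since 13 ≡ 1 mod 4, the ring of integers is ℤ[(1+√13)/2] with discriminant 13.
Ramification test: 13 | 13. The prime 13 ramifies in K.

13 is ramified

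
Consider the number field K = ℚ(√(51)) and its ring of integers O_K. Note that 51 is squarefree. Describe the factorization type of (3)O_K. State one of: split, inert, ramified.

ramifies in O_K

51 mod 4 = 3, hence disc K = 4·51 = 204 and O_K = ℤ[√51].
disc(K) = 204 = 3·68, so p = 3 is ramified.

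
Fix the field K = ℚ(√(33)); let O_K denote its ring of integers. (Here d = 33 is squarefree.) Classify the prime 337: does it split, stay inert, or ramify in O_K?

inert

d = 33 ≡ 1 (mod 4), so O_K = ℤ[(1+√33)/2] and disc(K) = d = 33.
Since gcd(337, 33) = 1 the prime 337 does not ramify.
Compute (33/337) via Euler: 33^((337-1)/2) mod 337 = 336, so (33/337) = -1.
(33/337) = -1, so 337 is inert.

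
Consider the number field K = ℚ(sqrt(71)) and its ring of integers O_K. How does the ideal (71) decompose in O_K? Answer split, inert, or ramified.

Since 71 ≢ 1 mod 4, the ring of integers is ℤ[√71] with discriminant 4·71 = 284.
Ramification test: 71 | 284. The prime 71 ramifies in K.

p ramifies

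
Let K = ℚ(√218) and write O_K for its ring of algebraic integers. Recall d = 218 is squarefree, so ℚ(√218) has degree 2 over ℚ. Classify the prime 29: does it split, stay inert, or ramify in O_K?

inert

218 mod 4 = 2, hence disc K = 4·218 = 872 and O_K = ℤ[√218].
Since gcd(29, 872) = 1 the prime 29 does not ramify.
(218/29) = 15^14 mod 29 = 28, giving Legendre symbol -1.
Legendre symbol -1 ⇒ 29 is inert.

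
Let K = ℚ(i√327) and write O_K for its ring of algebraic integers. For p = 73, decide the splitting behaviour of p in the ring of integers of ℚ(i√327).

splits completely

-327 mod 4 = 1, hence disc K = -327 and O_K = ℤ[(1+√-327)/2].
Since gcd(73, -327) = 1 the prime 73 does not ramify.
Euler's criterion: (-327)^36 mod 73 = 1. Thus (-327|73) = 1.
d is a quadratic residue mod p, hence 73 splits in O_K.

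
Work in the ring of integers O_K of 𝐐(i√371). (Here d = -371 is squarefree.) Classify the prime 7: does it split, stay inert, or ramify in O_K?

-371 mod 4 = 1, hence disc K = -371 and O_K = ℤ[(1+√-371)/2].
Ramification test: 7 | -371. The prime 7 ramifies in K.

7 is ramified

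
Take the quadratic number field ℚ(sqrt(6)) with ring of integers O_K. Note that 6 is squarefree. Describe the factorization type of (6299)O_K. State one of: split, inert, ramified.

inert — (6299) stays prime in O_K

6 mod 4 = 2, hence disc K = 4·6 = 24 and O_K = ℤ[√6].
disc(K) = 24 is not divisible by 6299; 6299 is unramified.
Euler's criterion: 6^3149 mod 6299 = 6298. Thus (6|6299) = -1.
(6/6299) = -1, so 6299 is inert.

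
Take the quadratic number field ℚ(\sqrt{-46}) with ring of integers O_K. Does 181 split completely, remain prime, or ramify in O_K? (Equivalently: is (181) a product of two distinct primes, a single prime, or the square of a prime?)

Since -46 ≢ 1 mod 4, the ring of integers is ℤ[√-46] with discriminant 4·(-46) = -184.
181 ∤ -184, so 181 is unramified.
Legendre symbol by Euler's criterion: (-46/181) ≡ (-46)^90 ≡ 1 (mod 181), i.e. (-46/181) = 1.
Legendre symbol 1 ⇒ 181 is split.

181 splits in O_K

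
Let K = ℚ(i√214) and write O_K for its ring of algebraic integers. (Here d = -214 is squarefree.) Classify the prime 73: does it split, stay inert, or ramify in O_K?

Since -214 ≢ 1 mod 4, the ring of integers is ℤ[√-214] with discriminant 4·(-214) = -856.
73 ∤ -856, so 73 is unramified.
Compute (-214/73) via Euler: 5^((73-1)/2) mod 73 = 72, so (-214/73) = -1.
Legendre symbol -1 ⇒ 73 is inert.

inert — (73) stays prime in O_K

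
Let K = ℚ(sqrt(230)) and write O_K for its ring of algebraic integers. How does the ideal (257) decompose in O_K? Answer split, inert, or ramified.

remains prime (inert)

Since 230 ≢ 1 mod 4, the ring of integers is ℤ[√230] with discriminant 4·230 = 920.
disc(K) = 920 is not divisible by 257; 257 is unramified.
Compute (230/257) via Euler: 230^((257-1)/2) mod 257 = 256, so (230/257) = -1.
(230/257) = -1, so 257 is inert.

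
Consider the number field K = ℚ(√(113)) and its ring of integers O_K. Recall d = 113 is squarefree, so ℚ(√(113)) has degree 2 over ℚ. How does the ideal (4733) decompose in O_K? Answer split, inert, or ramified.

4733 splits in O_K

d = 113 ≡ 1 (mod 4), so O_K = ℤ[(1+√113)/2] and disc(K) = d = 113.
disc(K) = 113 is not divisible by 4733; 4733 is unramified.
(113/4733) = 113^2366 mod 4733 = 1, giving Legendre symbol 1.
d is a quadratic residue mod p, hence 4733 splits in O_K.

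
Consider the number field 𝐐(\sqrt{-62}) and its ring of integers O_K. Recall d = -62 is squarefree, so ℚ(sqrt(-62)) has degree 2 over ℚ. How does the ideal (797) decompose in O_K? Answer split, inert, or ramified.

p splits

-62 mod 4 = 2, hence disc K = 4·(-62) = -248 and O_K = ℤ[√-62].
797 ∤ -248, so 797 is unramified.
Euler's criterion: (-62)^398 mod 797 = 1. Thus (-62|797) = 1.
d is a quadratic residue mod p, hence 797 splits in O_K.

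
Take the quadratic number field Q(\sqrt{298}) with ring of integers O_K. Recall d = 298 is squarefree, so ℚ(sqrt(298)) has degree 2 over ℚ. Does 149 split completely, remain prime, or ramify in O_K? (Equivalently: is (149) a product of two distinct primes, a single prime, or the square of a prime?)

ramified — (149) = 𝔭²

298 mod 4 = 2, hence disc K = 4·298 = 1192 and O_K = ℤ[√298].
149 divides disc(K) = 1192, so 149 ramifies.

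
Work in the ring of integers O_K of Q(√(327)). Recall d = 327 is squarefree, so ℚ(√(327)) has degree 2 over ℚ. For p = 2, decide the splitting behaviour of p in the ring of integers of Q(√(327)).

327 mod 4 = 3, hence disc K = 4·327 = 1308 and O_K = ℤ[√327].
2 divides disc(K) = 1308, so 2 ramifies.

p ramifies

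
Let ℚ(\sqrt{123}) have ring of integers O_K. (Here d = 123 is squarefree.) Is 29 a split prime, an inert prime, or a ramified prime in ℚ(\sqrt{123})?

123 mod 4 = 3, hence disc K = 4·123 = 492 and O_K = ℤ[√123].
Since gcd(29, 492) = 1 the prime 29 does not ramify.
Compute (123/29) via Euler: 7^((29-1)/2) mod 29 = 1, so (123/29) = 1.
d is a quadratic residue mod p, hence 29 splits in O_K.

split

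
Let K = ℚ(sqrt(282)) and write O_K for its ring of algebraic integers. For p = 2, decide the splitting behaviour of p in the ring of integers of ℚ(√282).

282 mod 4 = 2, hence disc K = 4·282 = 1128 and O_K = ℤ[√282].
Ramification test: 2 | 1128. The prime 2 ramifies in K.

2 is ramified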